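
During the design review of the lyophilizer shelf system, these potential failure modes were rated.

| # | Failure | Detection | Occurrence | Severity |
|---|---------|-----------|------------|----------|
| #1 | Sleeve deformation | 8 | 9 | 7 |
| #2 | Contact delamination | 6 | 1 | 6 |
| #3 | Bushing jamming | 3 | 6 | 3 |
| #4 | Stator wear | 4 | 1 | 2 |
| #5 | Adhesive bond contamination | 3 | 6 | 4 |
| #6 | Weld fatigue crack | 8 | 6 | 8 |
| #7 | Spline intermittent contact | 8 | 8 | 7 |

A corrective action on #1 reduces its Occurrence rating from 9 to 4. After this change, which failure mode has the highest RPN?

#7

RPN = Severity × Occurrence × Detection:
  #1: 7 × 9 × 8 = 504
  #2: 6 × 1 × 6 = 36
  #3: 3 × 6 × 3 = 54
  #4: 2 × 1 × 4 = 8
  #5: 4 × 6 × 3 = 72
  #6: 8 × 6 × 8 = 384
  #7: 7 × 8 × 8 = 448
After action: #1 → 7 × 4 × 8 = 224.
Revised RPNs: #7=448, #6=384, #1=224, #5=72, #3=54, #2=36, #4=8.
Highest is now #7 (448).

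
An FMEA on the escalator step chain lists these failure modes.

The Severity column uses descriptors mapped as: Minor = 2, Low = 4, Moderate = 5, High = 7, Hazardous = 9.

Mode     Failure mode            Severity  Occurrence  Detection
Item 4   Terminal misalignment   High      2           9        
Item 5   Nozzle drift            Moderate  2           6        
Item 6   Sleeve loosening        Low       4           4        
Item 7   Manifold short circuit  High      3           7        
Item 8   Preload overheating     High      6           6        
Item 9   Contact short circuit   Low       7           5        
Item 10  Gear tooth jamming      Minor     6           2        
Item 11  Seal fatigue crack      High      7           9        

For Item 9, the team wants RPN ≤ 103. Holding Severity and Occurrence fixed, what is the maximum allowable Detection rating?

Item 9: S=4, O=7, D=5 → current RPN = 140.
Fixed product = 28. Need 28 × D ≤ 103, so D ≤ 103/28 = 3.68.
Maximum integer Detection rating = 3 (gives RPN 84; D=4 would give 112 > 103).

3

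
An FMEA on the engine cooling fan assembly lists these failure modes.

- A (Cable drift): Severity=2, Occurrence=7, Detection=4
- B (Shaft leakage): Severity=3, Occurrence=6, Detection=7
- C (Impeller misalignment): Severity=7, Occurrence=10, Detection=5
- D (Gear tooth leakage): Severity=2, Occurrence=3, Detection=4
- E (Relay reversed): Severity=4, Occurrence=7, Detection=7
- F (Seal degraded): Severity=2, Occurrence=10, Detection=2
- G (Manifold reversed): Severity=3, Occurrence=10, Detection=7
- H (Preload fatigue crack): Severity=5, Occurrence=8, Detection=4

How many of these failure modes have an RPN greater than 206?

RPN = Severity × Occurrence × Detection:
  A: 2 × 7 × 4 = 56
  B: 3 × 6 × 7 = 126
  C: 7 × 10 × 5 = 350
  D: 2 × 3 × 4 = 24
  E: 4 × 7 × 7 = 196
  F: 2 × 10 × 2 = 40
  G: 3 × 10 × 7 = 210
  H: 5 × 8 × 4 = 160
Modes with RPN > 206: C (350), G (210) → 2.

2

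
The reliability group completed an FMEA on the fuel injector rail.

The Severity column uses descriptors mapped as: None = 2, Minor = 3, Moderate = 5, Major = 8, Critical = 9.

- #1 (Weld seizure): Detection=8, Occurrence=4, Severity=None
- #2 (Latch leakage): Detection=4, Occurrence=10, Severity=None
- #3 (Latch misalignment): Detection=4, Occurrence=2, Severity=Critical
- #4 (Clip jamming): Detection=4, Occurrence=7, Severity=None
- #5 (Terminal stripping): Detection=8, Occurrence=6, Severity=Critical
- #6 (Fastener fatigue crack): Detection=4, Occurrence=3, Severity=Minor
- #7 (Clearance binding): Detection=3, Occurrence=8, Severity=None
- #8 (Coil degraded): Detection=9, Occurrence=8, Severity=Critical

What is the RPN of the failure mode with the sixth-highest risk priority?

RPN = Severity × Occurrence × Detection:
  #1: 2 × 4 × 8 = 64
  #2: 2 × 10 × 4 = 80
  #3: 9 × 2 × 4 = 72
  #4: 2 × 7 × 4 = 56
  #5: 9 × 6 × 8 = 432
  #6: 3 × 3 × 4 = 36
  #7: 2 × 8 × 3 = 48
  #8: 9 × 8 × 9 = 648
Sorted descending: 648, 432, 80, 72, 64, 56, 48, 36.
The sixth-highest RPN is 56 (#4).

56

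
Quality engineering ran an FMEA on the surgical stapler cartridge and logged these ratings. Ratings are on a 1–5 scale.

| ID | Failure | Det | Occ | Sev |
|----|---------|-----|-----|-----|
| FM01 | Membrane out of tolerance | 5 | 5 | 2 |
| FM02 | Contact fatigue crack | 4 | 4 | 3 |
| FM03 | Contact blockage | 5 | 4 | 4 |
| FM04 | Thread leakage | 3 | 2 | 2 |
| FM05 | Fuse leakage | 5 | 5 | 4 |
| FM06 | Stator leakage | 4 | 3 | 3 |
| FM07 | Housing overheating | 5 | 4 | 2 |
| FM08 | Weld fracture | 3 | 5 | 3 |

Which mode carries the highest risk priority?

FM05

RPN = Severity × Occurrence × Detection:
  FM01: 2 × 5 × 5 = 50
  FM02: 3 × 4 × 4 = 48
  FM03: 4 × 4 × 5 = 80
  FM04: 2 × 2 × 3 = 12
  FM05: 4 × 5 × 5 = 100
  FM06: 3 × 3 × 4 = 36
  FM07: 2 × 4 × 5 = 40
  FM08: 3 × 5 × 3 = 45
Highest RPN is 100 → FM05.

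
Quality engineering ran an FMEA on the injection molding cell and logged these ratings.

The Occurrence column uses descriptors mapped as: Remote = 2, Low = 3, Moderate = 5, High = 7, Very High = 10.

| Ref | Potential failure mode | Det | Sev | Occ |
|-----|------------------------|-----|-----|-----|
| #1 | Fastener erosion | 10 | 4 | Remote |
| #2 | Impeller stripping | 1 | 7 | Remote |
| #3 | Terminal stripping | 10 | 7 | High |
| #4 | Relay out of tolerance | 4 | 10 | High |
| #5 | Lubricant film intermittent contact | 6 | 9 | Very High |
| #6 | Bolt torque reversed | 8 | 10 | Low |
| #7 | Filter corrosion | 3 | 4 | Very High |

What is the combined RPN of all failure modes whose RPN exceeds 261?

1310

RPN = Severity × Occurrence × Detection:
  #1: 4 × 2 × 10 = 80
  #2: 7 × 2 × 1 = 14
  #3: 7 × 7 × 10 = 490
  #4: 10 × 7 × 4 = 280
  #5: 9 × 10 × 6 = 540
  #6: 10 × 3 × 8 = 240
  #7: 4 × 10 × 3 = 120
RPN > 261: #3 (490), #4 (280), #5 (540).
Sum: 490 + 280 + 540 = 1310.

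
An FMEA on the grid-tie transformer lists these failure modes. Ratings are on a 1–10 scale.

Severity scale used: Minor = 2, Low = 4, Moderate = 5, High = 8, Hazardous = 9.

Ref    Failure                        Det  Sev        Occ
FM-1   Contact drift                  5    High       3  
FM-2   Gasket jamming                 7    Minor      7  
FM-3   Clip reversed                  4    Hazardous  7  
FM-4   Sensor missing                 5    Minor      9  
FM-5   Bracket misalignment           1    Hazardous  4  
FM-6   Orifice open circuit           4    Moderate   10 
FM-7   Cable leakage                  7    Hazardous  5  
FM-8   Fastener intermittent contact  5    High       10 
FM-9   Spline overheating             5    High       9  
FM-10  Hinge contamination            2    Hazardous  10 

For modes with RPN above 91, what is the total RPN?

RPN = Severity × Occurrence × Detection:
  FM-1: 8 × 3 × 5 = 120
  FM-2: 2 × 7 × 7 = 98
  FM-3: 9 × 7 × 4 = 252
  FM-4: 2 × 9 × 5 = 90
  FM-5: 9 × 4 × 1 = 36
  FM-6: 5 × 10 × 4 = 200
  FM-7: 9 × 5 × 7 = 315
  FM-8: 8 × 10 × 5 = 400
  FM-9: 8 × 9 × 5 = 360
  FM-10: 9 × 10 × 2 = 180
RPN > 91: FM-1 (120), FM-2 (98), FM-3 (252), FM-6 (200), FM-7 (315), FM-8 (400), FM-9 (360), FM-10 (180).
Sum: 120 + 98 + 252 + 200 + 315 + 400 + 360 + 180 = 1925.

1925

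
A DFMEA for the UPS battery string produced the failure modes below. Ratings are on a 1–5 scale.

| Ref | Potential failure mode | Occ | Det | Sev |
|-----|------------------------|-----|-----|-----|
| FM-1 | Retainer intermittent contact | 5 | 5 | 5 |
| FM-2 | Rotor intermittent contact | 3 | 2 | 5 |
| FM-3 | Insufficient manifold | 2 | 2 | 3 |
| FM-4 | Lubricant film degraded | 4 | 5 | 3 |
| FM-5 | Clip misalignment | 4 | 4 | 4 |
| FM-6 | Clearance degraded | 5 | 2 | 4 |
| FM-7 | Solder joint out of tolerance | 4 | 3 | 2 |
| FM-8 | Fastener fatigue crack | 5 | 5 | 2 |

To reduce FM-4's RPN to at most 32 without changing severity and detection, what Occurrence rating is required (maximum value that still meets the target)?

2

FM-4: S=3, O=4, D=5 → current RPN = 60.
Fixed product = 15. Need 15 × O ≤ 32, so O ≤ 32/15 = 2.13.
Maximum integer Occurrence rating = 2 (gives RPN 30; O=3 would give 45 > 32).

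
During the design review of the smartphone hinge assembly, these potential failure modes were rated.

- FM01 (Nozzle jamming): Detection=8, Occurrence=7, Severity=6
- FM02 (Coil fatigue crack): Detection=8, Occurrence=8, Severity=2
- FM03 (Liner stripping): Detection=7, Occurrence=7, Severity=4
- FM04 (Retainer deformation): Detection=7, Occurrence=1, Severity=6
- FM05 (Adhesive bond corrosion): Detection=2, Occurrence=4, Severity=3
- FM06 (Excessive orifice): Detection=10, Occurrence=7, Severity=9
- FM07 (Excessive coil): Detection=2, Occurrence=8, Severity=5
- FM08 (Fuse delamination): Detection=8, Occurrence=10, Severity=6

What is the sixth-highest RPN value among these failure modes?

RPN = Severity × Occurrence × Detection:
  FM01: 6 × 7 × 8 = 336
  FM02: 2 × 8 × 8 = 128
  FM03: 4 × 7 × 7 = 196
  FM04: 6 × 1 × 7 = 42
  FM05: 3 × 4 × 2 = 24
  FM06: 9 × 7 × 10 = 630
  FM07: 5 × 8 × 2 = 80
  FM08: 6 × 10 × 8 = 480
Sorted descending: 630, 480, 336, 196, 128, 80, 42, 24.
The sixth-highest RPN is 80 (FM07).

80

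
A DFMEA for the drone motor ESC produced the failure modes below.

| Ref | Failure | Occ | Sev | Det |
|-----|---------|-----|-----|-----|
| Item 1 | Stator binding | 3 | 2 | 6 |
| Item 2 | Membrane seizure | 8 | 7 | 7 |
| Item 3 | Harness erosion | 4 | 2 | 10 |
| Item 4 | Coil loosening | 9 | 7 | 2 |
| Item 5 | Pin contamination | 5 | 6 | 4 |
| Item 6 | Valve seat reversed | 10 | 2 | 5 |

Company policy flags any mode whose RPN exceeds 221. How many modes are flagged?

RPN = Severity × Occurrence × Detection:
  Item 1: 2 × 3 × 6 = 36
  Item 2: 7 × 8 × 7 = 392
  Item 3: 2 × 4 × 10 = 80
  Item 4: 7 × 9 × 2 = 126
  Item 5: 6 × 5 × 4 = 120
  Item 6: 2 × 10 × 5 = 100
Modes with RPN > 221: Item 2 (392) → 1.

1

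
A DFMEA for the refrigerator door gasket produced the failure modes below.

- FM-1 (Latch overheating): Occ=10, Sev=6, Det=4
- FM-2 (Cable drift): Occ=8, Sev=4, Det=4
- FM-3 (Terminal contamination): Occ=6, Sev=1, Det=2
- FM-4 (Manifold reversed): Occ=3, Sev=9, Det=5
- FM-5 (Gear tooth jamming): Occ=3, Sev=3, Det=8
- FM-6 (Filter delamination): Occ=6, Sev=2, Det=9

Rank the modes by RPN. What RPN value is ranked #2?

135

RPN = Severity × Occurrence × Detection:
  FM-1: 6 × 10 × 4 = 240
  FM-2: 4 × 8 × 4 = 128
  FM-3: 1 × 6 × 2 = 12
  FM-4: 9 × 3 × 5 = 135
  FM-5: 3 × 3 × 8 = 72
  FM-6: 2 × 6 × 9 = 108
Sorted descending: 240, 135, 128, 108, 72, 12.
The second-highest RPN is 135 (FM-4).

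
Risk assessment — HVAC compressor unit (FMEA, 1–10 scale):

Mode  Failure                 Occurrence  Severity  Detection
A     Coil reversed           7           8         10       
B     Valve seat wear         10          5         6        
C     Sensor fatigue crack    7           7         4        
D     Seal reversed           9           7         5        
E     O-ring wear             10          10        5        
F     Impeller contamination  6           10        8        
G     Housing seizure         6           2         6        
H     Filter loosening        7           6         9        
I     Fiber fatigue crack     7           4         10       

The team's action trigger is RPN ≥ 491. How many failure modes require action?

2

RPN = Severity × Occurrence × Detection:
  A: 8 × 7 × 10 = 560
  B: 5 × 10 × 6 = 300
  C: 7 × 7 × 4 = 196
  D: 7 × 9 × 5 = 315
  E: 10 × 10 × 5 = 500
  F: 10 × 6 × 8 = 480
  G: 2 × 6 × 6 = 72
  H: 6 × 7 × 9 = 378
  I: 4 × 7 × 10 = 280
Modes with RPN ≥ 491: A (560), E (500) → 2.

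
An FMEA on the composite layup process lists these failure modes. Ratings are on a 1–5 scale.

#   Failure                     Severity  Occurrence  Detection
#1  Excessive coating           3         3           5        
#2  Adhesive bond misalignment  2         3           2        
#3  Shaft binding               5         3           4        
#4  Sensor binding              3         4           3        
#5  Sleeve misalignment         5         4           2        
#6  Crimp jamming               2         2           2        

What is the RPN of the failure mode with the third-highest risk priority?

RPN = Severity × Occurrence × Detection:
  #1: 3 × 3 × 5 = 45
  #2: 2 × 3 × 2 = 12
  #3: 5 × 3 × 4 = 60
  #4: 3 × 4 × 3 = 36
  #5: 5 × 4 × 2 = 40
  #6: 2 × 2 × 2 = 8
Sorted descending: 60, 45, 40, 36, 12, 8.
The third-highest RPN is 40 (#5).

40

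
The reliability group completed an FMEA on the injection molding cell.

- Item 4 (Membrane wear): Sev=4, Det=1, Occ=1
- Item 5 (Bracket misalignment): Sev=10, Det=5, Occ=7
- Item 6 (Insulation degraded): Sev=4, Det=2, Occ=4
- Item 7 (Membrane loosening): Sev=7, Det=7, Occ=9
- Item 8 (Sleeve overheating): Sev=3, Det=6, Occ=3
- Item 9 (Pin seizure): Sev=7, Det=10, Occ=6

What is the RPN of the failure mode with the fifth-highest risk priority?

RPN = Severity × Occurrence × Detection:
  Item 4: 4 × 1 × 1 = 4
  Item 5: 10 × 7 × 5 = 350
  Item 6: 4 × 4 × 2 = 32
  Item 7: 7 × 9 × 7 = 441
  Item 8: 3 × 3 × 6 = 54
  Item 9: 7 × 6 × 10 = 420
Sorted descending: 441, 420, 350, 54, 32, 4.
The fifth-highest RPN is 32 (Item 6).

32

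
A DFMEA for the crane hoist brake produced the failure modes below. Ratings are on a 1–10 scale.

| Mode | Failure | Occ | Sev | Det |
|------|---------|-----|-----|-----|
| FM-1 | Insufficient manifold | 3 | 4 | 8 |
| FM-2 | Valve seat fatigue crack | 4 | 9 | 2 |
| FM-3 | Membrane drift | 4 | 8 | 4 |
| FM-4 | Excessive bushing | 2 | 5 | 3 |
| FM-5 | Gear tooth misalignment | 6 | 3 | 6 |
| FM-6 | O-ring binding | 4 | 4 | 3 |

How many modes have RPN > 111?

1

RPN = Severity × Occurrence × Detection:
  FM-1: 4 × 3 × 8 = 96
  FM-2: 9 × 4 × 2 = 72
  FM-3: 8 × 4 × 4 = 128
  FM-4: 5 × 2 × 3 = 30
  FM-5: 3 × 6 × 6 = 108
  FM-6: 4 × 4 × 3 = 48
Modes with RPN > 111: FM-3 (128) → 1.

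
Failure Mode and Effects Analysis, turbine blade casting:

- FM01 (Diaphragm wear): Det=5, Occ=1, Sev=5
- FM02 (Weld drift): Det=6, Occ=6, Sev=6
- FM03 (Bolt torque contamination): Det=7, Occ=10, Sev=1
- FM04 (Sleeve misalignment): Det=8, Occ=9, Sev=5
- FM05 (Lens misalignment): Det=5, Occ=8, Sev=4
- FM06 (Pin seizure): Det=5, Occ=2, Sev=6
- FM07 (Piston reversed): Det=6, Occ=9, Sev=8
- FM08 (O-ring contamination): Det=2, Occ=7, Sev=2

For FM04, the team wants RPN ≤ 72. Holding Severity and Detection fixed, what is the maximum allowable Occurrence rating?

FM04: S=5, O=9, D=8 → current RPN = 360.
Fixed product = 40. Need 40 × O ≤ 72, so O ≤ 72/40 = 1.80.
Maximum integer Occurrence rating = 1 (gives RPN 40; O=2 would give 80 > 72).

1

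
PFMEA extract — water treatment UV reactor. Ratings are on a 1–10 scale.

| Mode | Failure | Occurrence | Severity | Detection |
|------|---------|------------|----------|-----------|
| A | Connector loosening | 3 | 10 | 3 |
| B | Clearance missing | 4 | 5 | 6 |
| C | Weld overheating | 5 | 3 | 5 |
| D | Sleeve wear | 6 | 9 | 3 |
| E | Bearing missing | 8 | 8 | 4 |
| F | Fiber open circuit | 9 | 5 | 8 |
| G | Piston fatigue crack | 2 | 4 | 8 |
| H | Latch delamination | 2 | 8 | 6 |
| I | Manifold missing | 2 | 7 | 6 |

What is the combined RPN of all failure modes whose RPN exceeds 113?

RPN = Severity × Occurrence × Detection:
  A: 10 × 3 × 3 = 90
  B: 5 × 4 × 6 = 120
  C: 3 × 5 × 5 = 75
  D: 9 × 6 × 3 = 162
  E: 8 × 8 × 4 = 256
  F: 5 × 9 × 8 = 360
  G: 4 × 2 × 8 = 64
  H: 8 × 2 × 6 = 96
  I: 7 × 2 × 6 = 84
RPN > 113: B (120), D (162), E (256), F (360).
Sum: 120 + 162 + 256 + 360 = 898.

898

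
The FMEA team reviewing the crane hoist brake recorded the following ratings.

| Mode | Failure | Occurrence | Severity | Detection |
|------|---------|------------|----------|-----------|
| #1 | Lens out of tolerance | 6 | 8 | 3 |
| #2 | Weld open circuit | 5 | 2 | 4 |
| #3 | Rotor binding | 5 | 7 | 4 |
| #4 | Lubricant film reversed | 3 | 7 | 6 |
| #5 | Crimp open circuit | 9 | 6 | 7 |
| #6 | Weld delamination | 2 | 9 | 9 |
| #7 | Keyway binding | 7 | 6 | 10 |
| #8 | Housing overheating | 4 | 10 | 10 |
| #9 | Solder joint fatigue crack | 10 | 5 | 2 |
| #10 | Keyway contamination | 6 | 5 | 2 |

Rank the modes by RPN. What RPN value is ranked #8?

100

RPN = Severity × Occurrence × Detection:
  #1: 8 × 6 × 3 = 144
  #2: 2 × 5 × 4 = 40
  #3: 7 × 5 × 4 = 140
  #4: 7 × 3 × 6 = 126
  #5: 6 × 9 × 7 = 378
  #6: 9 × 2 × 9 = 162
  #7: 6 × 7 × 10 = 420
  #8: 10 × 4 × 10 = 400
  #9: 5 × 10 × 2 = 100
  #10: 5 × 6 × 2 = 60
Sorted descending: 420, 400, 378, 162, 144, 140, 126, 100, 60, 40.
The eighth-highest RPN is 100 (#9).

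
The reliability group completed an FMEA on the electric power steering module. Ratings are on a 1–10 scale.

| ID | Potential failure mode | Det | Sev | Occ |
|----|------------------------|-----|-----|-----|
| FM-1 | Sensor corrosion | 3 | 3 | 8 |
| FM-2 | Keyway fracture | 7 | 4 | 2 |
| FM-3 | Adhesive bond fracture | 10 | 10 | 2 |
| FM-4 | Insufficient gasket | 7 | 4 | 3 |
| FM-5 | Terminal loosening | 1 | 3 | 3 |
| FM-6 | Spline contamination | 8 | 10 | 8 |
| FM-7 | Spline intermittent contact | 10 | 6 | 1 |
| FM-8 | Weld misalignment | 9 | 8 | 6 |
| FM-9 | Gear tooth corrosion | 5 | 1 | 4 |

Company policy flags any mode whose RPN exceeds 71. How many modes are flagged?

5

RPN = Severity × Occurrence × Detection:
  FM-1: 3 × 8 × 3 = 72
  FM-2: 4 × 2 × 7 = 56
  FM-3: 10 × 2 × 10 = 200
  FM-4: 4 × 3 × 7 = 84
  FM-5: 3 × 3 × 1 = 9
  FM-6: 10 × 8 × 8 = 640
  FM-7: 6 × 1 × 10 = 60
  FM-8: 8 × 6 × 9 = 432
  FM-9: 1 × 4 × 5 = 20
Modes with RPN > 71: FM-1 (72), FM-3 (200), FM-4 (84), FM-6 (640), FM-8 (432) → 5.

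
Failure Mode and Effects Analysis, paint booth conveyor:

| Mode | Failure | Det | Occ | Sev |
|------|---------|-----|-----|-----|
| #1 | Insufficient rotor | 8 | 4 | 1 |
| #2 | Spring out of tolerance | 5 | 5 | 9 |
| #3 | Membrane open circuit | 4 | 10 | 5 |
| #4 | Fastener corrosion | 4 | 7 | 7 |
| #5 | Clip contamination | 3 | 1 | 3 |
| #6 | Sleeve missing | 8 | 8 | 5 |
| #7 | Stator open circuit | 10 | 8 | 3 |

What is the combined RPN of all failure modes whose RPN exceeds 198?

985

RPN = Severity × Occurrence × Detection:
  #1: 1 × 4 × 8 = 32
  #2: 9 × 5 × 5 = 225
  #3: 5 × 10 × 4 = 200
  #4: 7 × 7 × 4 = 196
  #5: 3 × 1 × 3 = 9
  #6: 5 × 8 × 8 = 320
  #7: 3 × 8 × 10 = 240
RPN > 198: #2 (225), #3 (200), #6 (320), #7 (240).
Sum: 225 + 200 + 320 + 240 = 985.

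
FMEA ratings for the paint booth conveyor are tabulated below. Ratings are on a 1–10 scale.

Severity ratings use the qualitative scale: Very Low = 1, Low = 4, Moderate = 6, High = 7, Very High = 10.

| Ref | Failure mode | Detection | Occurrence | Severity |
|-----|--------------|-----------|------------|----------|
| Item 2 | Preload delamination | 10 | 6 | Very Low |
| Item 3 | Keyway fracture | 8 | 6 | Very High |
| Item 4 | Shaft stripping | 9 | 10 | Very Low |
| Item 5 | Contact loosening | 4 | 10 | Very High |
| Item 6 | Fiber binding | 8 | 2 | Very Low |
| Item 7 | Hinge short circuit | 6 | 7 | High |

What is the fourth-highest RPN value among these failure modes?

RPN = Severity × Occurrence × Detection:
  Item 2: 1 × 6 × 10 = 60
  Item 3: 10 × 6 × 8 = 480
  Item 4: 1 × 10 × 9 = 90
  Item 5: 10 × 10 × 4 = 400
  Item 6: 1 × 2 × 8 = 16
  Item 7: 7 × 7 × 6 = 294
Sorted descending: 480, 400, 294, 90, 60, 16.
The fourth-highest RPN is 90 (Item 4).

90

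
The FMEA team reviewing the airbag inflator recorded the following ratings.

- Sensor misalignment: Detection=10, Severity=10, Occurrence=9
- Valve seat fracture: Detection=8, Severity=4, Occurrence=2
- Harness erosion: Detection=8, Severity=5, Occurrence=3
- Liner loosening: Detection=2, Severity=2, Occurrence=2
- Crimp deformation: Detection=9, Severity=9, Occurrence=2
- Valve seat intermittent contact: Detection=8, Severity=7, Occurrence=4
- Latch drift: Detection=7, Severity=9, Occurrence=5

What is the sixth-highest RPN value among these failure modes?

64

RPN = Severity × Occurrence × Detection:
  Sensor misalignment: 10 × 9 × 10 = 900
  Valve seat fracture: 4 × 2 × 8 = 64
  Harness erosion: 5 × 3 × 8 = 120
  Liner loosening: 2 × 2 × 2 = 8
  Crimp deformation: 9 × 2 × 9 = 162
  Valve seat intermittent contact: 7 × 4 × 8 = 224
  Latch drift: 9 × 5 × 7 = 315
Sorted descending: 900, 315, 224, 162, 120, 64, 8.
The sixth-highest RPN is 64 (Valve seat fracture).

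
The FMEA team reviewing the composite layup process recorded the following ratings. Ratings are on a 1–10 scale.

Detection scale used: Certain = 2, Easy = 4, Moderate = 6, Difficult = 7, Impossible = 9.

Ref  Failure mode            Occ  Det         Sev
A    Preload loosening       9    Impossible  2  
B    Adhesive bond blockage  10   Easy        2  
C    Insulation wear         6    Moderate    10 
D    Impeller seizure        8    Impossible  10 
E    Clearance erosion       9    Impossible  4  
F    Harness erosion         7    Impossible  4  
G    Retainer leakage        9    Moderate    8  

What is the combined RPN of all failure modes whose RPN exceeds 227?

RPN = Severity × Occurrence × Detection:
  A: 2 × 9 × 9 = 162
  B: 2 × 10 × 4 = 80
  C: 10 × 6 × 6 = 360
  D: 10 × 8 × 9 = 720
  E: 4 × 9 × 9 = 324
  F: 4 × 7 × 9 = 252
  G: 8 × 9 × 6 = 432
RPN > 227: C (360), D (720), E (324), F (252), G (432).
Sum: 360 + 720 + 324 + 252 + 432 = 2088.

2088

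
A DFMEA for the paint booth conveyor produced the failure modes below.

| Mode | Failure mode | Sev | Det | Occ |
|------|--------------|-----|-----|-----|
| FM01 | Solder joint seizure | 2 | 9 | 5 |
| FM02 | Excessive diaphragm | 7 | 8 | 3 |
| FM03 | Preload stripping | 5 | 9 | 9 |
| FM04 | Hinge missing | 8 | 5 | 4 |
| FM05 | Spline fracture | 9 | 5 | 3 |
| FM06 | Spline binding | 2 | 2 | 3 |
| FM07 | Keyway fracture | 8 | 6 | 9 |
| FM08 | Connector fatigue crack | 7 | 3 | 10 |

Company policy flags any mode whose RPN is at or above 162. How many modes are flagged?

RPN = Severity × Occurrence × Detection:
  FM01: 2 × 5 × 9 = 90
  FM02: 7 × 3 × 8 = 168
  FM03: 5 × 9 × 9 = 405
  FM04: 8 × 4 × 5 = 160
  FM05: 9 × 3 × 5 = 135
  FM06: 2 × 3 × 2 = 12
  FM07: 8 × 9 × 6 = 432
  FM08: 7 × 10 × 3 = 210
Modes with RPN ≥ 162: FM02 (168), FM03 (405), FM07 (432), FM08 (210) → 4.

4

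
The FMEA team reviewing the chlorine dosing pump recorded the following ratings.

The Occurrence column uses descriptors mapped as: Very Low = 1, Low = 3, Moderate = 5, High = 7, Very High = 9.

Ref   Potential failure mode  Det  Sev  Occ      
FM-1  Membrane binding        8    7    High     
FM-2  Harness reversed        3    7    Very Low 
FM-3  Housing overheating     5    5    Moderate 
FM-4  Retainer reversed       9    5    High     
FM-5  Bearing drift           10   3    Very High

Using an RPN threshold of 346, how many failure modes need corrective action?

RPN = Severity × Occurrence × Detection:
  FM-1: 7 × 7 × 8 = 392
  FM-2: 7 × 1 × 3 = 21
  FM-3: 5 × 5 × 5 = 125
  FM-4: 5 × 7 × 9 = 315
  FM-5: 3 × 9 × 10 = 270
Modes with RPN ≥ 346: FM-1 (392) → 1.

1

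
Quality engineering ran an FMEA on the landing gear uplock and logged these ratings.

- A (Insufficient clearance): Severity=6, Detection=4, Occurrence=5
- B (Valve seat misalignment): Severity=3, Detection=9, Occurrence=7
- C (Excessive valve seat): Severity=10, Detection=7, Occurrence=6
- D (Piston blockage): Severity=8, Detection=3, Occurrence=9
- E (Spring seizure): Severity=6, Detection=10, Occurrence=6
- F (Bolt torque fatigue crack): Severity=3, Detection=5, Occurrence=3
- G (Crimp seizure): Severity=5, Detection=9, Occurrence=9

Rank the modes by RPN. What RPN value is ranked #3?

RPN = Severity × Occurrence × Detection:
  A: 6 × 5 × 4 = 120
  B: 3 × 7 × 9 = 189
  C: 10 × 6 × 7 = 420
  D: 8 × 9 × 3 = 216
  E: 6 × 6 × 10 = 360
  F: 3 × 3 × 5 = 45
  G: 5 × 9 × 9 = 405
Sorted descending: 420, 405, 360, 216, 189, 120, 45.
The third-highest RPN is 360 (E).

360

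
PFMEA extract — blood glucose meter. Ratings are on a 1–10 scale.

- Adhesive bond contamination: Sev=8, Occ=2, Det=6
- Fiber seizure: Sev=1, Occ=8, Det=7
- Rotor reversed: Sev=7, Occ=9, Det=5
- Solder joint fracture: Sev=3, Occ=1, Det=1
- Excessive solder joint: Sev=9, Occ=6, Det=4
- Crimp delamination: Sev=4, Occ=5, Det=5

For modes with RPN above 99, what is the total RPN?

631

RPN = Severity × Occurrence × Detection:
  Adhesive bond contamination: 8 × 2 × 6 = 96
  Fiber seizure: 1 × 8 × 7 = 56
  Rotor reversed: 7 × 9 × 5 = 315
  Solder joint fracture: 3 × 1 × 1 = 3
  Excessive solder joint: 9 × 6 × 4 = 216
  Crimp delamination: 4 × 5 × 5 = 100
RPN > 99: Rotor reversed (315), Excessive solder joint (216), Crimp delamination (100).
Sum: 315 + 216 + 100 = 631.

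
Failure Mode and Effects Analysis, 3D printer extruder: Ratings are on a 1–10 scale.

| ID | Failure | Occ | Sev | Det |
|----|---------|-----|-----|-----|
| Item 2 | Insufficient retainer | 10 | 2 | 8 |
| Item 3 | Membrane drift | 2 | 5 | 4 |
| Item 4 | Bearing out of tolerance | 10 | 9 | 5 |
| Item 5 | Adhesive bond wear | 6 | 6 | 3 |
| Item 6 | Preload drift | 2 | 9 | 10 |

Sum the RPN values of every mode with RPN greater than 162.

630

RPN = Severity × Occurrence × Detection:
  Item 2: 2 × 10 × 8 = 160
  Item 3: 5 × 2 × 4 = 40
  Item 4: 9 × 10 × 5 = 450
  Item 5: 6 × 6 × 3 = 108
  Item 6: 9 × 2 × 10 = 180
RPN > 162: Item 4 (450), Item 6 (180).
Sum: 450 + 180 = 630.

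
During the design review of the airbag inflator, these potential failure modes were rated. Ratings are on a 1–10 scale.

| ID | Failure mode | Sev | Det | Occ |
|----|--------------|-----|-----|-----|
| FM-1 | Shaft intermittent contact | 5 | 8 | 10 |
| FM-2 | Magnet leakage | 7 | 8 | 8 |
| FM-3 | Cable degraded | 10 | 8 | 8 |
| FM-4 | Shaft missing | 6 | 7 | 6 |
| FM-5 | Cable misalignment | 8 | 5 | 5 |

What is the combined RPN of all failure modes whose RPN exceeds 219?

1740

RPN = Severity × Occurrence × Detection:
  FM-1: 5 × 10 × 8 = 400
  FM-2: 7 × 8 × 8 = 448
  FM-3: 10 × 8 × 8 = 640
  FM-4: 6 × 6 × 7 = 252
  FM-5: 8 × 5 × 5 = 200
RPN > 219: FM-1 (400), FM-2 (448), FM-3 (640), FM-4 (252).
Sum: 400 + 448 + 640 + 252 = 1740.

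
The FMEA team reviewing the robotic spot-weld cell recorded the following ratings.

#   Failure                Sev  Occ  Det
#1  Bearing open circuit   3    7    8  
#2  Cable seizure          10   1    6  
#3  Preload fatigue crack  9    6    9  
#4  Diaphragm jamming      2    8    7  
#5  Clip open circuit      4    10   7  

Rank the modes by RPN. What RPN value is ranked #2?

280

RPN = Severity × Occurrence × Detection:
  #1: 3 × 7 × 8 = 168
  #2: 10 × 1 × 6 = 60
  #3: 9 × 6 × 9 = 486
  #4: 2 × 8 × 7 = 112
  #5: 4 × 10 × 7 = 280
Sorted descending: 486, 280, 168, 112, 60.
The second-highest RPN is 280 (#5).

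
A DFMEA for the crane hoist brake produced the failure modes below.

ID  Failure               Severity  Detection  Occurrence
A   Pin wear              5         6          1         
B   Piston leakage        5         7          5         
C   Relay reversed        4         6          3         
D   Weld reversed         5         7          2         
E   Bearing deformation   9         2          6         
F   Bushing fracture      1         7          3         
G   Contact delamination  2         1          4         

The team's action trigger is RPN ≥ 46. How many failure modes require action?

4

RPN = Severity × Occurrence × Detection:
  A: 5 × 1 × 6 = 30
  B: 5 × 5 × 7 = 175
  C: 4 × 3 × 6 = 72
  D: 5 × 2 × 7 = 70
  E: 9 × 6 × 2 = 108
  F: 1 × 3 × 7 = 21
  G: 2 × 4 × 1 = 8
Modes with RPN ≥ 46: B (175), C (72), D (70), E (108) → 4.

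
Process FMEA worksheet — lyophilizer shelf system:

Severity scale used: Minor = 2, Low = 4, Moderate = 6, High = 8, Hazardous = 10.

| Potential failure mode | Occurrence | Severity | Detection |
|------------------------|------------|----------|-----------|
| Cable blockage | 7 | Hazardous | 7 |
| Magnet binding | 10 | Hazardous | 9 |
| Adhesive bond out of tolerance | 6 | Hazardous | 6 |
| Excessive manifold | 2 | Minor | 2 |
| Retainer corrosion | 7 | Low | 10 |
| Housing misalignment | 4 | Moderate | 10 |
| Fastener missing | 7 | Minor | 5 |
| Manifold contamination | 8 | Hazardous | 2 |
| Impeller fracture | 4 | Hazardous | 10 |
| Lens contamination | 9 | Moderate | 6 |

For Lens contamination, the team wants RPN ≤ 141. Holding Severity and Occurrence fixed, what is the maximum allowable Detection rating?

2

Lens contamination: S=6, O=9, D=6 → current RPN = 324.
Fixed product = 54. Need 54 × D ≤ 141, so D ≤ 141/54 = 2.61.
Maximum integer Detection rating = 2 (gives RPN 108; D=3 would give 162 > 141).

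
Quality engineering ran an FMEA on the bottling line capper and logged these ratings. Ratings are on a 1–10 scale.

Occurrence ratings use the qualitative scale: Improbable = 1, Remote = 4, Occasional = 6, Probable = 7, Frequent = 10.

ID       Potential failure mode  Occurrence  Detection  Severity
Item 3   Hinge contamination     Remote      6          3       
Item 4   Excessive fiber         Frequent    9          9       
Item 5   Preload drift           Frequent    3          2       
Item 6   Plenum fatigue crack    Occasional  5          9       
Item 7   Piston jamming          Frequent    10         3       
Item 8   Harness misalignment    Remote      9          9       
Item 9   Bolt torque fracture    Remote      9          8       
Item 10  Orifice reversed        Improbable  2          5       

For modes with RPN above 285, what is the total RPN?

RPN = Severity × Occurrence × Detection:
  Item 3: 3 × 4 × 6 = 72
  Item 4: 9 × 10 × 9 = 810
  Item 5: 2 × 10 × 3 = 60
  Item 6: 9 × 6 × 5 = 270
  Item 7: 3 × 10 × 10 = 300
  Item 8: 9 × 4 × 9 = 324
  Item 9: 8 × 4 × 9 = 288
  Item 10: 5 × 1 × 2 = 10
RPN > 285: Item 4 (810), Item 7 (300), Item 8 (324), Item 9 (288).
Sum: 810 + 300 + 324 + 288 = 1722.

1722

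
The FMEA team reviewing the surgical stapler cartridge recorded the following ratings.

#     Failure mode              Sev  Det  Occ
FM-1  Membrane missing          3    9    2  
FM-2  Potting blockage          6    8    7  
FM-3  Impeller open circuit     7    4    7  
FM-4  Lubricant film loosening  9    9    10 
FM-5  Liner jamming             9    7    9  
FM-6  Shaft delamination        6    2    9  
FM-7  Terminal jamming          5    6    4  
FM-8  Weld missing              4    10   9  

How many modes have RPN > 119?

RPN = Severity × Occurrence × Detection:
  FM-1: 3 × 2 × 9 = 54
  FM-2: 6 × 7 × 8 = 336
  FM-3: 7 × 7 × 4 = 196
  FM-4: 9 × 10 × 9 = 810
  FM-5: 9 × 9 × 7 = 567
  FM-6: 6 × 9 × 2 = 108
  FM-7: 5 × 4 × 6 = 120
  FM-8: 4 × 9 × 10 = 360
Modes with RPN > 119: FM-2 (336), FM-3 (196), FM-4 (810), FM-5 (567), FM-7 (120), FM-8 (360) → 6.

6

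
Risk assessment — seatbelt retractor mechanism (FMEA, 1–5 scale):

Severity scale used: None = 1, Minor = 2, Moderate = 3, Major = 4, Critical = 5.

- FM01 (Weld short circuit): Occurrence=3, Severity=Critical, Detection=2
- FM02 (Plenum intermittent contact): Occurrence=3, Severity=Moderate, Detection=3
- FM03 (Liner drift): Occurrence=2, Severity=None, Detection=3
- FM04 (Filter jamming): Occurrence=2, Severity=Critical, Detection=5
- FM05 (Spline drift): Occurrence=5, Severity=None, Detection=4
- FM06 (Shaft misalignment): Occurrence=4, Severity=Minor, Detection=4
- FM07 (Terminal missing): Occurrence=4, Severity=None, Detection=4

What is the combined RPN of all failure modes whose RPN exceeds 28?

112

RPN = Severity × Occurrence × Detection:
  FM01: 5 × 3 × 2 = 30
  FM02: 3 × 3 × 3 = 27
  FM03: 1 × 2 × 3 = 6
  FM04: 5 × 2 × 5 = 50
  FM05: 1 × 5 × 4 = 20
  FM06: 2 × 4 × 4 = 32
  FM07: 1 × 4 × 4 = 16
RPN > 28: FM01 (30), FM04 (50), FM06 (32).
Sum: 30 + 50 + 32 = 112.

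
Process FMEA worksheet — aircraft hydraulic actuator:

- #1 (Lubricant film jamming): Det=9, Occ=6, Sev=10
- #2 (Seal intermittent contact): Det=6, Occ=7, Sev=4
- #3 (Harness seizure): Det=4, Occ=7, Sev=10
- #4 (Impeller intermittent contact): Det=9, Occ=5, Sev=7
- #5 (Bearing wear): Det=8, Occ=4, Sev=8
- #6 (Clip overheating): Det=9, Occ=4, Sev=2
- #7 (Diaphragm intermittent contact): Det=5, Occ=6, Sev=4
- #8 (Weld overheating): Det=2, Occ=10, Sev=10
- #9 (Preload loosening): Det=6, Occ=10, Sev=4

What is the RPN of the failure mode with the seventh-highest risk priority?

RPN = Severity × Occurrence × Detection:
  #1: 10 × 6 × 9 = 540
  #2: 4 × 7 × 6 = 168
  #3: 10 × 7 × 4 = 280
  #4: 7 × 5 × 9 = 315
  #5: 8 × 4 × 8 = 256
  #6: 2 × 4 × 9 = 72
  #7: 4 × 6 × 5 = 120
  #8: 10 × 10 × 2 = 200
  #9: 4 × 10 × 6 = 240
Sorted descending: 540, 315, 280, 256, 240, 200, 168, 120, 72.
The seventh-highest RPN is 168 (#2).

168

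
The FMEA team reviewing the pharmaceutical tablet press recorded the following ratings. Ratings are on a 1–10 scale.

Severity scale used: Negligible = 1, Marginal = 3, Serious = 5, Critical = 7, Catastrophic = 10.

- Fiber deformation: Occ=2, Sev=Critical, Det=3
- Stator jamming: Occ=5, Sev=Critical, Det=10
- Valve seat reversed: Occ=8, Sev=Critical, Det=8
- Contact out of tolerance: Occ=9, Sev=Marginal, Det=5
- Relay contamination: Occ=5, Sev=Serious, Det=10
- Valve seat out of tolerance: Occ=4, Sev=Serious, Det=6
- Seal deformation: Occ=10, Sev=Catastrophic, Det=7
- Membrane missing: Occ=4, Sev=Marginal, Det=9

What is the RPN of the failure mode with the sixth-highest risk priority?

RPN = Severity × Occurrence × Detection:
  Fiber deformation: 7 × 2 × 3 = 42
  Stator jamming: 7 × 5 × 10 = 350
  Valve seat reversed: 7 × 8 × 8 = 448
  Contact out of tolerance: 3 × 9 × 5 = 135
  Relay contamination: 5 × 5 × 10 = 250
  Valve seat out of tolerance: 5 × 4 × 6 = 120
  Seal deformation: 10 × 10 × 7 = 700
  Membrane missing: 3 × 4 × 9 = 108
Sorted descending: 700, 448, 350, 250, 135, 120, 108, 42.
The sixth-highest RPN is 120 (Valve seat out of tolerance).

120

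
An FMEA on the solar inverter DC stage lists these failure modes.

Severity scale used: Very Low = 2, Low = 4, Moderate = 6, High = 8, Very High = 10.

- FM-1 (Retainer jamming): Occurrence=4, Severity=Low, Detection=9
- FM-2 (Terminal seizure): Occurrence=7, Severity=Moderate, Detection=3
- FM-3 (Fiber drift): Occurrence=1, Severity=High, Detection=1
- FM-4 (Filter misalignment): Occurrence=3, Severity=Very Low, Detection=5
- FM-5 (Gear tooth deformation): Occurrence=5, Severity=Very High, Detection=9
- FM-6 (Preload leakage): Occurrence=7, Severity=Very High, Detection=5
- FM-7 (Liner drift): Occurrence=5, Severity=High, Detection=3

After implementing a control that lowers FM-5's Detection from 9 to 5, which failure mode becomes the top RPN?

RPN = Severity × Occurrence × Detection:
  FM-1: 4 × 4 × 9 = 144
  FM-2: 6 × 7 × 3 = 126
  FM-3: 8 × 1 × 1 = 8
  FM-4: 2 × 3 × 5 = 30
  FM-5: 10 × 5 × 9 = 450
  FM-6: 10 × 7 × 5 = 350
  FM-7: 8 × 5 × 3 = 120
After action: FM-5 → 10 × 5 × 5 = 250.
Revised RPNs: FM-6=350, FM-5=250, FM-1=144, FM-2=126, FM-7=120, FM-4=30, FM-3=8.
Highest is now FM-6 (350).

FM-6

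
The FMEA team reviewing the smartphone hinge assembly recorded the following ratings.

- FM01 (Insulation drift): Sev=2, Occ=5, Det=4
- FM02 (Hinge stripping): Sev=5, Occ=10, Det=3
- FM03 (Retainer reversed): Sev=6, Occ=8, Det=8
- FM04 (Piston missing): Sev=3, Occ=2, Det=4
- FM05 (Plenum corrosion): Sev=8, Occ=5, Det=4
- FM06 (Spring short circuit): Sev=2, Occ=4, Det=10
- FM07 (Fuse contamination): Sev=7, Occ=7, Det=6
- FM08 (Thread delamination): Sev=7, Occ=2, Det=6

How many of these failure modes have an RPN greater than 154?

3

RPN = Severity × Occurrence × Detection:
  FM01: 2 × 5 × 4 = 40
  FM02: 5 × 10 × 3 = 150
  FM03: 6 × 8 × 8 = 384
  FM04: 3 × 2 × 4 = 24
  FM05: 8 × 5 × 4 = 160
  FM06: 2 × 4 × 10 = 80
  FM07: 7 × 7 × 6 = 294
  FM08: 7 × 2 × 6 = 84
Modes with RPN > 154: FM03 (384), FM05 (160), FM07 (294) → 3.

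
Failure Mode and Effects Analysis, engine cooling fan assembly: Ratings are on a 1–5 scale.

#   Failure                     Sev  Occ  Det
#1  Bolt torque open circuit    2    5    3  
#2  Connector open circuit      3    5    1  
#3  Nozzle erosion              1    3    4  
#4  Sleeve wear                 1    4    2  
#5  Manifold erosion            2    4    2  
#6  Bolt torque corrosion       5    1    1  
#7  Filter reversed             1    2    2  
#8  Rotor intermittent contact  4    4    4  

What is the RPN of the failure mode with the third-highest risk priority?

16

RPN = Severity × Occurrence × Detection:
  #1: 2 × 5 × 3 = 30
  #2: 3 × 5 × 1 = 15
  #3: 1 × 3 × 4 = 12
  #4: 1 × 4 × 2 = 8
  #5: 2 × 4 × 2 = 16
  #6: 5 × 1 × 1 = 5
  #7: 1 × 2 × 2 = 4
  #8: 4 × 4 × 4 = 64
Sorted descending: 64, 30, 16, 15, 12, 8, 5, 4.
The third-highest RPN is 16 (#5).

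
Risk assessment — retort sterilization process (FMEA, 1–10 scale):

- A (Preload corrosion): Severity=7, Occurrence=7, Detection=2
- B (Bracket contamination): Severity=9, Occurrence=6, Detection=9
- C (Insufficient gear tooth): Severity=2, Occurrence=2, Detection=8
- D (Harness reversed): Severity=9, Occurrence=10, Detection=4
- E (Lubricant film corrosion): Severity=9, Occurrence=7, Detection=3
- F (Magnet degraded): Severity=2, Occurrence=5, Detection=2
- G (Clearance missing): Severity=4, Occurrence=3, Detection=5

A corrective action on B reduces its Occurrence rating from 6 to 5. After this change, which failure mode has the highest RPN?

RPN = Severity × Occurrence × Detection:
  A: 7 × 7 × 2 = 98
  B: 9 × 6 × 9 = 486
  C: 2 × 2 × 8 = 32
  D: 9 × 10 × 4 = 360
  E: 9 × 7 × 3 = 189
  F: 2 × 5 × 2 = 20
  G: 4 × 3 × 5 = 60
After action: B → 9 × 5 × 9 = 405.
Revised RPNs: B=405, D=360, E=189, A=98, G=60, C=32, F=20.
Highest is now B (405).

B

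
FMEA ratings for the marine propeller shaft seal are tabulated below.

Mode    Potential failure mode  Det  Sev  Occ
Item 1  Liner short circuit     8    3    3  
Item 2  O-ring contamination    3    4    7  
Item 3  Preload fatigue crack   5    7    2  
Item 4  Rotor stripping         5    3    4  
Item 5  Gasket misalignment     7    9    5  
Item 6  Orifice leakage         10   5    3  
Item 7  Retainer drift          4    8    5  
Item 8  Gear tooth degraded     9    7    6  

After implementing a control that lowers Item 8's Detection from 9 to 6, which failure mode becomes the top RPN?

RPN = Severity × Occurrence × Detection:
  Item 1: 3 × 3 × 8 = 72
  Item 2: 4 × 7 × 3 = 84
  Item 3: 7 × 2 × 5 = 70
  Item 4: 3 × 4 × 5 = 60
  Item 5: 9 × 5 × 7 = 315
  Item 6: 5 × 3 × 10 = 150
  Item 7: 8 × 5 × 4 = 160
  Item 8: 7 × 6 × 9 = 378
After action: Item 8 → 7 × 6 × 6 = 252.
Revised RPNs: Item 5=315, Item 8=252, Item 7=160, Item 6=150, Item 2=84, Item 1=72, Item 3=70, Item 4=60.
Highest is now Item 5 (315).

Item 5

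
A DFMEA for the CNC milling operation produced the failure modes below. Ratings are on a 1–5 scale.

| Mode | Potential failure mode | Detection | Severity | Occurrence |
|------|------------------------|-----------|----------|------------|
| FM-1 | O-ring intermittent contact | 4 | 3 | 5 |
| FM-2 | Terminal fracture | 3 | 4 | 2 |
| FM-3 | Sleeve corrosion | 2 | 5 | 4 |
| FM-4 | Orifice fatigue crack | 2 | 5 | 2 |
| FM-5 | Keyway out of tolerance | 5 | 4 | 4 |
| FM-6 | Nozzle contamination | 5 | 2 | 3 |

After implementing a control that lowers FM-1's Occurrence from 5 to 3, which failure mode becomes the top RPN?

RPN = Severity × Occurrence × Detection:
  FM-1: 3 × 5 × 4 = 60
  FM-2: 4 × 2 × 3 = 24
  FM-3: 5 × 4 × 2 = 40
  FM-4: 5 × 2 × 2 = 20
  FM-5: 4 × 4 × 5 = 80
  FM-6: 2 × 3 × 5 = 30
After action: FM-1 → 3 × 3 × 4 = 36.
Revised RPNs: FM-5=80, FM-3=40, FM-1=36, FM-6=30, FM-2=24, FM-4=20.
Highest is now FM-5 (80).

FM-5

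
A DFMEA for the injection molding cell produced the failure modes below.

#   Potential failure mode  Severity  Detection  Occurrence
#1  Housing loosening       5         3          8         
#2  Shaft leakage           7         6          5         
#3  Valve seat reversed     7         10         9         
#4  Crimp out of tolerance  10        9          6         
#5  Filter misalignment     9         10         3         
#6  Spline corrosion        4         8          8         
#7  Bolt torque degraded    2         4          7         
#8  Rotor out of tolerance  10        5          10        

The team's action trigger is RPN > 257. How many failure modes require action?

RPN = Severity × Occurrence × Detection:
  #1: 5 × 8 × 3 = 120
  #2: 7 × 5 × 6 = 210
  #3: 7 × 9 × 10 = 630
  #4: 10 × 6 × 9 = 540
  #5: 9 × 3 × 10 = 270
  #6: 4 × 8 × 8 = 256
  #7: 2 × 7 × 4 = 56
  #8: 10 × 10 × 5 = 500
Modes with RPN > 257: #3 (630), #4 (540), #5 (270), #8 (500) → 4.

4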